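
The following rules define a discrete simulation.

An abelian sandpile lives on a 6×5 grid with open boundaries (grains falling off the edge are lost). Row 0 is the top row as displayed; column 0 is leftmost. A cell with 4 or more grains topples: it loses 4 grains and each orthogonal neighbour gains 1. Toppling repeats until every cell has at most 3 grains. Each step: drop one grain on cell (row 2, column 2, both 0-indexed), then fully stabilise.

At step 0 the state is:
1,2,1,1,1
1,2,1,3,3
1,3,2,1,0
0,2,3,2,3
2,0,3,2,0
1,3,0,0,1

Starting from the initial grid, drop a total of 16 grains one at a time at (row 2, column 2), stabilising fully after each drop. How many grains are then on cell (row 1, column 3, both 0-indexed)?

1

step 0: 1,2,1,1,1
1,2,1,3,3
1,3,2,1,0
0,2,3,2,3
2,0,3,2,0
1,3,0,0,1
step 1: 1,2,1,1,1
1,2,1,3,3
1,3,3,1,0
0,2,3,2,3
2,0,3,2,0
1,3,0,0,1
step 2: 1,2,1,1,1
1,3,2,3,3
2,1,2,2,0
1,0,2,3,3
2,2,0,3,0
1,3,1,0,1
step 3: 1,2,1,1,1
1,3,2,3,3
2,1,3,2,0
1,0,2,3,3
2,2,0,3,0
1,3,1,0,1
step 4: 1,2,1,1,1
1,3,3,3,3
2,2,0,3,0
1,0,3,3,3
2,2,0,3,0
1,3,1,0,1
step 5: 1,2,1,1,1
1,3,3,3,3
2,2,1,3,0
1,0,3,3,3
2,2,0,3,0
1,3,1,0,1
step 6: 1,2,1,1,1
1,3,3,3,3
2,2,2,3,0
1,0,3,3,3
2,2,0,3,0
1,3,1,0,1
step 7: 1,2,1,1,1
1,3,3,3,3
2,2,3,3,0
1,0,3,3,3
2,2,0,3,0
1,3,1,0,1
step 8: 1,3,2,2,2
2,1,3,2,0
3,1,0,3,3
1,2,2,3,0
2,2,2,0,2
1,3,1,1,1
step 9: 1,3,2,2,2
2,1,3,2,0
3,1,1,3,3
1,2,2,3,0
2,2,2,0,2
1,3,1,1,1
step 10: 1,3,2,2,2
2,1,3,2,0
3,1,2,3,3
1,2,2,3,0
2,2,2,0,2
1,3,1,1,1
step 11: 1,3,2,2,2
2,1,3,2,0
3,1,3,3,3
1,2,2,3,0
2,2,2,0,2
1,3,1,1,1
step 12: 1,3,3,3,2
2,2,1,0,2
3,2,3,3,0
1,3,0,1,2
2,2,3,1,2
1,3,1,1,1
step 13: 1,3,3,3,2
2,2,2,1,2
3,3,1,0,1
1,3,1,2,2
2,2,3,1,2
1,3,1,1,1
step 14: 1,3,3,3,2
2,2,2,1,2
3,3,2,0,1
1,3,1,2,2
2,2,3,1,2
1,3,1,1,1
step 15: 1,3,3,3,2
2,2,2,1,2
3,3,3,0,1
1,3,1,2,2
2,2,3,1,2
1,3,1,1,1
step 16: 1,3,3,3,2
3,3,3,1,2
0,2,1,1,1
3,0,3,2,2
2,3,3,1,2
1,3,1,1,1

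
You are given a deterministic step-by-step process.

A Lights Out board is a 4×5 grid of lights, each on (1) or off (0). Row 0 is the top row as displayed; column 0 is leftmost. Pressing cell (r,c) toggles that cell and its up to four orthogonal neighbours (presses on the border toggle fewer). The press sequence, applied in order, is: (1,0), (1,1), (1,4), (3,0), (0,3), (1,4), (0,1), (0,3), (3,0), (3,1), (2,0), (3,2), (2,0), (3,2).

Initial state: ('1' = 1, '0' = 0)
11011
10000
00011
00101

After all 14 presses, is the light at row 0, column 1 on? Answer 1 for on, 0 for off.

1

0) 11011
10000
00011
00101
1) 01011
01000
10011
00101
2) 00011
10100
11011
00101
3) 00010
10111
11010
00101
4) 00010
10111
01010
11101
5) 00101
10101
01010
11101
6) 00100
10110
01011
11101
7) 11000
11110
01011
11101
8) 11111
11100
01011
11101
9) 11111
11100
11011
00101
10) 11111
11100
10011
11001
11) 11111
01100
01011
01001
12) 11111
01100
01111
00111
13) 11111
11100
10111
10111
14) 11111
11100
10011
11001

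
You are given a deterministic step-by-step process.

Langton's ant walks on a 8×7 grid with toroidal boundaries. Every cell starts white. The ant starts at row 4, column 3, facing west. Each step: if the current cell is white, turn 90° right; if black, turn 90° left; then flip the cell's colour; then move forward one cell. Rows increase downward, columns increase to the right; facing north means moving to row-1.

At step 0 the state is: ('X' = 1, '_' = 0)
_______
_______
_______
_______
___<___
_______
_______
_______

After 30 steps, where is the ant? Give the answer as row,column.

[0] _______
_______
_______
_______
___<___
_______
_______
_______
[1] _______
_______
_______
___^___
___X___
_______
_______
_______
[2] _______
_______
_______
___X>__
___X___
_______
_______
_______
[3] _______
_______
_______
___XX__
___Xv__
_______
_______
_______
[4] _______
_______
_______
___XX__
___<X__
_______
_______
_______
[5] _______
_______
_______
___XX__
____X__
___v___
_______
_______
[6] _______
_______
_______
___XX__
____X__
__<X___
_______
_______
[7] _______
_______
_______
___XX__
__^_X__
__XX___
_______
_______
[8] _______
_______
_______
___XX__
__X>X__
__XX___
_______
_______
[9] _______
_______
_______
___XX__
__XXX__
__Xv___
_______
_______
[10] _______
_______
_______
___XX__
__XXX__
__X_>__
_______
_______
[11] _______
_______
_______
___XX__
__XXX__
__X_X__
____v__
_______
[12] _______
_______
_______
___XX__
__XXX__
__X_X__
___<X__
_______
[13] _______
_______
_______
___XX__
__XXX__
__X^X__
___XX__
_______
[14] _______
_______
_______
___XX__
__XXX__
__XX>__
___XX__
_______
[15] _______
_______
_______
___XX__
__XX^__
__XX___
___XX__
_______
[16] _______
_______
_______
___XX__
__X<___
__XX___
___XX__
_______
[17] _______
_______
_______
___XX__
__X____
__Xv___
___XX__
_______
[18] _______
_______
_______
___XX__
__X____
__X_>__
___XX__
_______
[19] _______
_______
_______
___XX__
__X____
__X_X__
___Xv__
_______
[20] _______
_______
_______
___XX__
__X____
__X_X__
___X_>_
_______
[21] _______
_______
_______
___XX__
__X____
__X_X__
___X_X_
_____v_
[22] _______
_______
_______
___XX__
__X____
__X_X__
___X_X_
____<X_
[23] _______
_______
_______
___XX__
__X____
__X_X__
___X^X_
____XX_
[24] _______
_______
_______
___XX__
__X____
__X_X__
___XX>_
____XX_
[25] _______
_______
_______
___XX__
__X____
__X_X^_
___XX__
____XX_
[26] _______
_______
_______
___XX__
__X____
__X_XX>
___XX__
____XX_
[27] _______
_______
_______
___XX__
__X____
__X_XXX
___XX_v
____XX_
[28] _______
_______
_______
___XX__
__X____
__X_XXX
___XX<X
____XX_
[29] _______
_______
_______
___XX__
__X____
__X_X^X
___XXXX
____XX_
[30] _______
_______
_______
___XX__
__X____
__X_<_X
___XXXX
____XX_

5,4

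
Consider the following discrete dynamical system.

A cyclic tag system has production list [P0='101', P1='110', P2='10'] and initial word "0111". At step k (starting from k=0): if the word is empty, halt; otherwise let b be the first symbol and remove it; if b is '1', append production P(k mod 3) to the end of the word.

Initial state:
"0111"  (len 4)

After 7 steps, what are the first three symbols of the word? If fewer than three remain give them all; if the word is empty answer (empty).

k=0  "0111"  (len 4)
k=1  "111"  (len 3)
k=2  "11110"  (len 5)
k=3  "111010"  (len 6)
k=4  "11010101"  (len 8)
k=5  "1010101110"  (len 10)
k=6  "01010111010"  (len 11)
k=7  "1010111010"  (len 10)

101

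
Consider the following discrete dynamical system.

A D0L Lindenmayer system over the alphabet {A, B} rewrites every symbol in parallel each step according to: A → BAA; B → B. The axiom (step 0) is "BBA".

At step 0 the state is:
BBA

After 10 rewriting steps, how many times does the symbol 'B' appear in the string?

[0] BBA
[1] BBBAA
[2] BBBBAABAA
[3] BBBBBAABAABBAABAA
[4] BBBBBBAABAABBAABAABBBAABAABBAABAA
[5] BBBBBBBAABAABBAABAABBBAABAABBAABAABBBBAABAABBAABAABBBAABAABBAABAA
[6] BBBBBBBBAABAABBAABAABBBAABAABBAABAABBBBAABAABBAABAABBBAABA…AABAABBAABAABBBAABAABBAABAABBBBAABAABBAABAABBBAABAABBAABAA  (len 129)
[7] BBBBBBBBBAABAABBAABAABBBAABAABBAABAABBBBAABAABBAABAABBBAAB…AABAABBAABAABBBAABAABBAABAABBBBAABAABBAABAABBBAABAABBAABAA  (len 257)
[8] BBBBBBBBBBAABAABBAABAABBBAABAABBAABAABBBBAABAABBAABAABBBAA…AABAABBAABAABBBAABAABBAABAABBBBAABAABBAABAABBBAABAABBAABAA  (len 513)
[9] BBBBBBBBBBBAABAABBAABAABBBAABAABBAABAABBBBAABAABBAABAABBBA…AABAABBAABAABBBAABAABBAABAABBBBAABAABBAABAABBBAABAABBAABAA  (len 1025)
[10] BBBBBBBBBBBBAABAABBAABAABBBAABAABBAABAABBBBAABAABBAABAABBB…AABAABBAABAABBBAABAABBAABAABBBBAABAABBAABAABBBAABAABBAABAA  (len 2049)

1025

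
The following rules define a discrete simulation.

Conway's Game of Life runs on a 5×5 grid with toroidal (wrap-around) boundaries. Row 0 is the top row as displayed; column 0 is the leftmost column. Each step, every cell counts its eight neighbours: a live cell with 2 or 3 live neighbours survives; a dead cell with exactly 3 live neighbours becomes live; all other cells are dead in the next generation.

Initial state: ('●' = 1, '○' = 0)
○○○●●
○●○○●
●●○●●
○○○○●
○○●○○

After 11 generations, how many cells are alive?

step 0: ○○○●●
○●○○●
●●○●●
○○○○●
○○●○○
step 1: ●○●●●
○●○○○
○●●●○
○●●○●
○○○○●
step 2: ●●●●●
○○○○○
○○○●○
○●○○●
○○○○○
step 3: ●●●●●
●●○○○
○○○○○
○○○○○
○○○○○
step 4: ○○●●●
○○○●○
○○○○○
○○○○○
●●●●●
step 5: ○○○○○
○○●●●
○○○○○
●●●●●
●●○○○
step 6: ●●●●●
○○○●○
○○○○○
○○●●●
○○○●○
step 7: ●●○○○
●●○●○
○○●○●
○○●●●
○○○○○
step 8: ●●●○●
○○○●○
○○○○○
○○●○●
●●●●●
step 9: ○○○○○
●●●●●
○○○●○
○○●○●
○○○○○
step 10: ●●●●●
●●●●●
○○○○○
○○○●○
○○○○○
step 11: ○○○○○
○○○○○
●●○○○
○○○○○
●●○○○

4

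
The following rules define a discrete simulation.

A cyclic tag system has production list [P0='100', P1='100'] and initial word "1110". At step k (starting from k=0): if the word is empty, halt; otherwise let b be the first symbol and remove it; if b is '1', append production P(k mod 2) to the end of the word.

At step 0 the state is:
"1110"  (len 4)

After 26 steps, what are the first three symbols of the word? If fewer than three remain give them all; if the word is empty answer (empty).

gen 0: "1110"  (len 4)
gen 1: "110100"  (len 6)
gen 2: "10100100"  (len 8)
gen 3: "0100100100"  (len 10)
gen 4: "100100100"  (len 9)
gen 5: "00100100100"  (len 11)
gen 6: "0100100100"  (len 10)
gen 7: "100100100"  (len 9)
gen 8: "00100100100"  (len 11)
gen 9: "0100100100"  (len 10)
gen 10: "100100100"  (len 9)
gen 11: "00100100100"  (len 11)
gen 12: "0100100100"  (len 10)
gen 13: "100100100"  (len 9)
gen 14: "00100100100"  (len 11)
gen 15: "0100100100"  (len 10)
gen 16: "100100100"  (len 9)
gen 17: "00100100100"  (len 11)
gen 18: "0100100100"  (len 10)
gen 19: "100100100"  (len 9)
gen 20: "00100100100"  (len 11)
gen 21: "0100100100"  (len 10)
gen 22: "100100100"  (len 9)
gen 23: "00100100100"  (len 11)
gen 24: "0100100100"  (len 10)
gen 25: "100100100"  (len 9)
gen 26: "00100100100"  (len 11)

001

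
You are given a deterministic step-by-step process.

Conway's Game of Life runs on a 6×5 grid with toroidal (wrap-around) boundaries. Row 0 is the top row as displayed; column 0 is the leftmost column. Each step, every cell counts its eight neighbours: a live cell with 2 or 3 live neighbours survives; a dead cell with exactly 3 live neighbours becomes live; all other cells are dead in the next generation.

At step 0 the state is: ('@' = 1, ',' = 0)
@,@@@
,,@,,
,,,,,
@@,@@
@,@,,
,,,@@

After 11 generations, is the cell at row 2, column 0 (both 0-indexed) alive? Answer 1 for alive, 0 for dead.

1

k=0  @,@@@
,,@,,
,,,,,
@@,@@
@,@,,
,,,@@
k=1  @@@,,
,@@,@
@@@@@
@@@@@
,,@,,
,,,,,
k=2  @,@@,
,,,,,
,,,,,
,,,,,
@,@,@
,,@,,
k=3  ,@@@,
,,,,,
,,,,,
,,,,,
,@,@,
@,@,,
k=4  ,@@@,
,,@,,
,,,,,
,,,,,
,@@,,
@,,,@
k=5  @@@@@
,@@@,
,,,,,
,,,,,
@@,,,
@,,,@
k=6  ,,,,,
,,,,,
,,@,,
,,,,,
@@,,@
,,,,,
k=7  ,,,,,
,,,,,
,,,,,
@@,,,
@,,,,
@,,,,
k=8  ,,,,,
,,,,,
,,,,,
@@,,,
@,,,@
,,,,,
k=9  ,,,,,
,,,,,
,,,,,
@@,,@
@@,,@
,,,,,
k=10  ,,,,,
,,,,,
@,,,,
,@,,@
,@,,@
@,,,,
k=11  ,,,,,
,,,,,
@,,,,
,@,,@
,@,,@
@,,,,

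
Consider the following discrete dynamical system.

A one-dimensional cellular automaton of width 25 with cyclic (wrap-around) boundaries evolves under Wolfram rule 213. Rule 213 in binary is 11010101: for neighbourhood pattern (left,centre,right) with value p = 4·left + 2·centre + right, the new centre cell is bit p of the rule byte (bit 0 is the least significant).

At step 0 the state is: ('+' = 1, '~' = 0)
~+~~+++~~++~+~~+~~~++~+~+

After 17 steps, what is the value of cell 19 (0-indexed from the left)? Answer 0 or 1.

0) ~+~~+++~~++~+~~+~~~++~+~+
1) ~++~~+++~~+~++~+++~~+~+~+
2) ~~++~~+++~+~~+~~+++~+~+~+
3) +~~++~~++~++~++~~++~+~+~+
4) ++~~++~~+~~+~~++~~+~+~+~~
5) ~++~~++~++~++~~++~+~+~++~
6) ~~++~~+~~+~~++~~+~+~+~~++
7) +~~++~++~++~~++~+~+~++~~+
8) ++~~+~~+~~++~~+~+~+~~++~~
9) ~++~++~++~~++~+~+~++~~++~
10) ~~+~~+~~++~~+~+~+~~++~~++
11) +~++~++~~++~+~+~++~~++~~+
12) +~~+~~++~~+~+~+~~++~~++~~
13) ++~++~~++~+~+~++~~++~~++~
14) ~+~~++~~+~+~+~~++~~++~~+~
15) ~++~~++~+~+~++~~++~~++~++
16) ~~++~~+~+~+~~++~~++~~+~~+
17) +~~++~+~+~++~~++~~++~++~+

1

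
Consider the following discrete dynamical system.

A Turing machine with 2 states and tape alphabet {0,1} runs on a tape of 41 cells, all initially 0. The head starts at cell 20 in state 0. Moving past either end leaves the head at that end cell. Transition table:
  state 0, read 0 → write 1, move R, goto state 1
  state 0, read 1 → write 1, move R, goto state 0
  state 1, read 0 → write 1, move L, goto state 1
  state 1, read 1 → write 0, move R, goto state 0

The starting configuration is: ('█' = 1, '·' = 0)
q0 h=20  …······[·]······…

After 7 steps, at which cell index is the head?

23

t=0: q0 h=20  …······[·]······…
t=1: q1 h=21  …·····█[·]······…
t=2: q1 h=20  …······[█]█·····…
t=3: q0 h=21  …······[█]······…
t=4: q0 h=22  …·····█[·]······…
t=5: q1 h=23  …····██[·]······…
t=6: q1 h=22  …·····█[█]█·····…
t=7: q0 h=23  …····█·[█]······…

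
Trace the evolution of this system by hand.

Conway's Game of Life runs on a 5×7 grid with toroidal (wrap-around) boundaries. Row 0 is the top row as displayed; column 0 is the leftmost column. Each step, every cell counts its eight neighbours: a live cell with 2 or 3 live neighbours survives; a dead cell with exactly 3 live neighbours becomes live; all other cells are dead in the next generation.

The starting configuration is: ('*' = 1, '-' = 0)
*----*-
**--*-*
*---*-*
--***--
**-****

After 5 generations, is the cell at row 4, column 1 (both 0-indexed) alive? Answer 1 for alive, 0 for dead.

0

k=0  *----*-
**--*-*
*---*-*
--***--
**-****
k=1  --**---
-*--*--
--*-*-*
--*----
**-----
k=2  *-**---
-*--**-
-**--*-
*-**---
-*-*---
k=3  *--*---
*---***
*----**
*--**--
*---*--
k=4  **-*---
-*--*--
-*-*---
**-**--
**--*-*
k=5  ---****
-*-**--
-*-*---
---****
----***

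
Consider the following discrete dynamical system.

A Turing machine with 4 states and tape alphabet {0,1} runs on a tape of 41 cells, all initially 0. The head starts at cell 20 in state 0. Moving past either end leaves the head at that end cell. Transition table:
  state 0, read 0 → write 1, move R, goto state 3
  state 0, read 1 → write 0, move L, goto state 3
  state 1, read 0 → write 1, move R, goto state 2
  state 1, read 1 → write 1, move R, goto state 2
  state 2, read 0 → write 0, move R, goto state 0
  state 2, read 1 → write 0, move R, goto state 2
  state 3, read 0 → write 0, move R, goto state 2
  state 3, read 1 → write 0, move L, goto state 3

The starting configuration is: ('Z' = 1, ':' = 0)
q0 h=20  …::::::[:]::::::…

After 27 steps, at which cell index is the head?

39

step 0: q0 h=20  …::::::[:]::::::…
step 1: q3 h=21  …:::::Z[:]::::::…
step 2: q2 h=22  …::::Z:[:]::::::…
step 3: q0 h=23  …:::Z::[:]::::::…
step 4: q3 h=24  …::Z::Z[:]::::::…
step 5: q2 h=25  …:Z::Z:[:]::::::…
step 6: q0 h=26  …Z::Z::[:]::::::…
step 7: q3 h=27  …::Z::Z[:]::::::…
step 8: q2 h=28  …:Z::Z:[:]::::::…
step 9: q0 h=29  …Z::Z::[:]::::::…
step 10: q3 h=30  …::Z::Z[:]::::::…
step 11: q2 h=31  …:Z::Z:[:]::::::…
step 12: q0 h=32  …Z::Z::[:]::::::…
step 13: q3 h=33  …::Z::Z[:]::::::…
step 14: q2 h=34  …:Z::Z:[:]::::::|
step 15: q0 h=35  …Z::Z::[:]:::::|
step 16: q3 h=36  …::Z::Z[:]::::|
step 17: q2 h=37  …:Z::Z:[:]:::|
step 18: q0 h=38  …Z::Z::[:]::|
step 19: q3 h=39  …::Z::Z[:]:|
step 20: q2 h=40  …:Z::Z:[:]|
step 21: q0 h=40  …:Z::Z:[:]|
step 22: q3 h=40  …:Z::Z:[Z]|
step 23: q3 h=39  …::Z::Z[:]:|
step 24: q2 h=40  …:Z::Z:[:]|
step 25: q0 h=40  …:Z::Z:[:]|
step 26: q3 h=40  …:Z::Z:[Z]|
step 27: q3 h=39  …::Z::Z[:]:|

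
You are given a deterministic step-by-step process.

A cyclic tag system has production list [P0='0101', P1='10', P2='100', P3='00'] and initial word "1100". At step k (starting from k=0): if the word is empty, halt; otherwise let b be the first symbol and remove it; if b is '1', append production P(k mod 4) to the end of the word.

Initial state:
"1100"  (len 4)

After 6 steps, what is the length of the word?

[0] "1100"  (len 4)
[1] "1000101"  (len 7)
[2] "00010110"  (len 8)
[3] "0010110"  (len 7)
[4] "010110"  (len 6)
[5] "10110"  (len 5)
[6] "011010"  (len 6)

6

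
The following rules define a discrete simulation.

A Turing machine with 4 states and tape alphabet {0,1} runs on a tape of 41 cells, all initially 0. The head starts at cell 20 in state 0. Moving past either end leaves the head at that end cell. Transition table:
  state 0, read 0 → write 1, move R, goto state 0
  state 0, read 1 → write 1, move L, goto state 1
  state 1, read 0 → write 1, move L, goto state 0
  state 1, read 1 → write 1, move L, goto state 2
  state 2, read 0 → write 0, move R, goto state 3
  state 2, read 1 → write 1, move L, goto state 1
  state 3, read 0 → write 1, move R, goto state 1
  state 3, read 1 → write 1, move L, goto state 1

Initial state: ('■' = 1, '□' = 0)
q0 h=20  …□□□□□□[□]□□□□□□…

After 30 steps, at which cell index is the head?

31

0) q0 h=20  …□□□□□□[□]□□□□□□…
1) q0 h=21  …□□□□□■[□]□□□□□□…
2) q0 h=22  …□□□□■■[□]□□□□□□…
3) q0 h=23  …□□□■■■[□]□□□□□□…
4) q0 h=24  …□□■■■■[□]□□□□□□…
5) q0 h=25  …□■■■■■[□]□□□□□□…
6) q0 h=26  …■■■■■■[□]□□□□□□…
7) q0 h=27  …■■■■■■[□]□□□□□□…
8) q0 h=28  …■■■■■■[□]□□□□□□…
9) q0 h=29  …■■■■■■[□]□□□□□□…
10) q0 h=30  …■■■■■■[□]□□□□□□…
11) q0 h=31  …■■■■■■[□]□□□□□□…
12) q0 h=32  …■■■■■■[□]□□□□□□…
13) q0 h=33  …■■■■■■[□]□□□□□□…
14) q0 h=34  …■■■■■■[□]□□□□□□|
15) q0 h=35  …■■■■■■[□]□□□□□|
16) q0 h=36  …■■■■■■[□]□□□□|
17) q0 h=37  …■■■■■■[□]□□□|
18) q0 h=38  …■■■■■■[□]□□|
19) q0 h=39  …■■■■■■[□]□|
20) q0 h=40  …■■■■■■[□]|
21) q0 h=40  …■■■■■■[■]|
22) q1 h=39  …■■■■■■[■]■|
23) q2 h=38  …■■■■■■[■]■■|
24) q1 h=37  …■■■■■■[■]■■■|
25) q2 h=36  …■■■■■■[■]■■■■|
26) q1 h=35  …■■■■■■[■]■■■■■|
27) q2 h=34  …■■■■■■[■]■■■■■■|
28) q1 h=33  …■■■■■■[■]■■■■■■…
29) q2 h=32  …■■■■■■[■]■■■■■■…
30) q1 h=31  …■■■■■■[■]■■■■■■…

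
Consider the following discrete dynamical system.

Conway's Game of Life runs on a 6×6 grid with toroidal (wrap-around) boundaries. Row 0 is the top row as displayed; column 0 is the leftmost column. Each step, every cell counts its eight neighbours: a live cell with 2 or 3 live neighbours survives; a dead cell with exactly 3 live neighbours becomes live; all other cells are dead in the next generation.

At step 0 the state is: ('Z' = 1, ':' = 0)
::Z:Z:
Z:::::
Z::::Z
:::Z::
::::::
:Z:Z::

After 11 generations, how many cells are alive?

6

0) ::Z:Z:
Z:::::
Z::::Z
:::Z::
::::::
:Z:Z::
1) :ZZZ::
ZZ::::
Z::::Z
::::::
::Z:::
::ZZ::
2) Z::Z::
:::::Z
ZZ:::Z
::::::
::ZZ::
::::::
3) ::::::
:Z::ZZ
Z::::Z
ZZZ:::
::::::
::ZZ::
4) ::ZZZ:
::::ZZ
::Z:Z:
ZZ:::Z
:::Z::
::::::
5) :::ZZZ
::Z::Z
:Z:ZZ:
ZZZZZZ
Z:::::
::Z:Z:
6) ::Z::Z
Z:Z::Z
::::::
::::::
Z:::::
::::Z:
7) ZZ:ZZZ
ZZ:::Z
::::::
::::::
::::::
:::::Z
8) :ZZ:::
:ZZ:::
Z:::::
::::::
::::::
:::::Z
9) ZZZ:::
Z:Z:::
:Z::::
::::::
::::::
::::::
10) Z:Z:::
Z:Z:::
:Z::::
::::::
::::::
:Z::::
11) Z:Z:::
Z:Z:::
:Z::::
::::::
::::::
:Z::::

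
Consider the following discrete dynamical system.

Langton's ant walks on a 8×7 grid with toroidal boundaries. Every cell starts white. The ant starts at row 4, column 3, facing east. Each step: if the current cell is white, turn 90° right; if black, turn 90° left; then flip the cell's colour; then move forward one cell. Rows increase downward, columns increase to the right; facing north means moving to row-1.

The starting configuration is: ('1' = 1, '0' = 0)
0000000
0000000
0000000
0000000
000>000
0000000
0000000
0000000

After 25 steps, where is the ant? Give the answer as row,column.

gen 0: 0000000
0000000
0000000
0000000
000>000
0000000
0000000
0000000
gen 1: 0000000
0000000
0000000
0000000
0001000
000v000
0000000
0000000
gen 2: 0000000
0000000
0000000
0000000
0001000
00<1000
0000000
0000000
gen 3: 0000000
0000000
0000000
0000000
00^1000
0011000
0000000
0000000
gen 4: 0000000
0000000
0000000
0000000
001>000
0011000
0000000
0000000
gen 5: 0000000
0000000
0000000
000^000
0010000
0011000
0000000
0000000
gen 6: 0000000
0000000
0000000
0001>00
0010000
0011000
0000000
0000000
gen 7: 0000000
0000000
0000000
0001100
0010v00
0011000
0000000
0000000
gen 8: 0000000
0000000
0000000
0001100
001<100
0011000
0000000
0000000
gen 9: 0000000
0000000
0000000
000^100
0011100
0011000
0000000
0000000
gen 10: 0000000
0000000
0000000
00<0100
0011100
0011000
0000000
0000000
gen 11: 0000000
0000000
00^0000
0010100
0011100
0011000
0000000
0000000
gen 12: 0000000
0000000
001>000
0010100
0011100
0011000
0000000
0000000
gen 13: 0000000
0000000
0011000
001v100
0011100
0011000
0000000
0000000
gen 14: 0000000
0000000
0011000
00<1100
0011100
0011000
0000000
0000000
gen 15: 0000000
0000000
0011000
0001100
00v1100
0011000
0000000
0000000
gen 16: 0000000
0000000
0011000
0001100
000>100
0011000
0000000
0000000
gen 17: 0000000
0000000
0011000
000^100
0000100
0011000
0000000
0000000
gen 18: 0000000
0000000
0011000
00<0100
0000100
0011000
0000000
0000000
gen 19: 0000000
0000000
00^1000
0010100
0000100
0011000
0000000
0000000
gen 20: 0000000
0000000
0<01000
0010100
0000100
0011000
0000000
0000000
gen 21: 0000000
0^00000
0101000
0010100
0000100
0011000
0000000
0000000
gen 22: 0000000
01>0000
0101000
0010100
0000100
0011000
0000000
0000000
gen 23: 0000000
0110000
01v1000
0010100
0000100
0011000
0000000
0000000
gen 24: 0000000
0110000
0<11000
0010100
0000100
0011000
0000000
0000000
gen 25: 0000000
0110000
0011000
0v10100
0000100
0011000
0000000
0000000

3,1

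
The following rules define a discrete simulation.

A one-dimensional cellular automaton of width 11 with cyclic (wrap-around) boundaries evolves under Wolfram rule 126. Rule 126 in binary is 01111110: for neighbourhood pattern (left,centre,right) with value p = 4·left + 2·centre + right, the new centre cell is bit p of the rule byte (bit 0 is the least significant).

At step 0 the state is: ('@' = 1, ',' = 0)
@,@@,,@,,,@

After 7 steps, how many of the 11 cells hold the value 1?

4

[0] @,@@,,@,,,@
[1] @@@@@@@@,@@
[2] ,,,,,,,@@@,
[3] ,,,,,,@@,@@
[4] @,,,,@@@@@@
[5] @@,,@@,,,,,
[6] @@@@@@@,,,@
[7] ,,,,,,@@,@@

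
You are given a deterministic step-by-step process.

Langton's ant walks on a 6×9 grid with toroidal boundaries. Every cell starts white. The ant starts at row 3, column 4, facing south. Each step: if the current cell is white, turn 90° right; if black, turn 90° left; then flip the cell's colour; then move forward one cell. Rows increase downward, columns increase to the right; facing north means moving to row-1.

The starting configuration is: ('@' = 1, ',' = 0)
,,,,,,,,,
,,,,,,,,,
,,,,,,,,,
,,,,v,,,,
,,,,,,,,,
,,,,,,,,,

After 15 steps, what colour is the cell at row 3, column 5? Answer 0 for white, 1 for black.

1

t=0: ,,,,,,,,,
,,,,,,,,,
,,,,,,,,,
,,,,v,,,,
,,,,,,,,,
,,,,,,,,,
t=1: ,,,,,,,,,
,,,,,,,,,
,,,,,,,,,
,,,<@,,,,
,,,,,,,,,
,,,,,,,,,
t=2: ,,,,,,,,,
,,,,,,,,,
,,,^,,,,,
,,,@@,,,,
,,,,,,,,,
,,,,,,,,,
t=3: ,,,,,,,,,
,,,,,,,,,
,,,@>,,,,
,,,@@,,,,
,,,,,,,,,
,,,,,,,,,
t=4: ,,,,,,,,,
,,,,,,,,,
,,,@@,,,,
,,,@v,,,,
,,,,,,,,,
,,,,,,,,,
t=5: ,,,,,,,,,
,,,,,,,,,
,,,@@,,,,
,,,@,>,,,
,,,,,,,,,
,,,,,,,,,
t=6: ,,,,,,,,,
,,,,,,,,,
,,,@@,,,,
,,,@,@,,,
,,,,,v,,,
,,,,,,,,,
t=7: ,,,,,,,,,
,,,,,,,,,
,,,@@,,,,
,,,@,@,,,
,,,,<@,,,
,,,,,,,,,
t=8: ,,,,,,,,,
,,,,,,,,,
,,,@@,,,,
,,,@^@,,,
,,,,@@,,,
,,,,,,,,,
t=9: ,,,,,,,,,
,,,,,,,,,
,,,@@,,,,
,,,@@>,,,
,,,,@@,,,
,,,,,,,,,
t=10: ,,,,,,,,,
,,,,,,,,,
,,,@@^,,,
,,,@@,,,,
,,,,@@,,,
,,,,,,,,,
t=11: ,,,,,,,,,
,,,,,,,,,
,,,@@@>,,
,,,@@,,,,
,,,,@@,,,
,,,,,,,,,
t=12: ,,,,,,,,,
,,,,,,,,,
,,,@@@@,,
,,,@@,v,,
,,,,@@,,,
,,,,,,,,,
t=13: ,,,,,,,,,
,,,,,,,,,
,,,@@@@,,
,,,@@<@,,
,,,,@@,,,
,,,,,,,,,
t=14: ,,,,,,,,,
,,,,,,,,,
,,,@@^@,,
,,,@@@@,,
,,,,@@,,,
,,,,,,,,,
t=15: ,,,,,,,,,
,,,,,,,,,
,,,@<,@,,
,,,@@@@,,
,,,,@@,,,
,,,,,,,,,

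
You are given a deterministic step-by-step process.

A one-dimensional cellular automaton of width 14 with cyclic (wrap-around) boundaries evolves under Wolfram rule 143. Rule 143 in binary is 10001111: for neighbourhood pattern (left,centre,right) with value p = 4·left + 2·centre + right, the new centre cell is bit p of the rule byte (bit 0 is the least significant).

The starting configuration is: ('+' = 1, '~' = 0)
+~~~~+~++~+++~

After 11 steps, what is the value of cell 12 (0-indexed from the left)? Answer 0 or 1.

0) +~~~~+~++~+++~
1) +~++++~+~~++~~
2) +~+++~~+~++~~+
3) ~~++~~++~+~~++
4) ~++~~++~~+~++~
5) ++~~++~~++~+~~
6) +~~++~~++~~+~+
7) ~~++~~++~~++~+
8) ~++~~++~~++~~+
9) ~+~~++~~++~~++
10) ~+~++~~++~~++~
11) ++~+~~++~~++~~

0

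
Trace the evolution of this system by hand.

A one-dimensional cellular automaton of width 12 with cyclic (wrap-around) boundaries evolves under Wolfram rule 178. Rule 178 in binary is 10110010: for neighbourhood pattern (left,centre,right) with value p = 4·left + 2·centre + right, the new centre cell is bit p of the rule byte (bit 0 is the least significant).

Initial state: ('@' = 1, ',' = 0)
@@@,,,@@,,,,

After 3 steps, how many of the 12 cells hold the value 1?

5

[0] @@@,,,@@,,,,
[1] ,@,@,@,,@,,@
[2] @,@,@,@@,@@,
[3] ,@,@,@,,@,,@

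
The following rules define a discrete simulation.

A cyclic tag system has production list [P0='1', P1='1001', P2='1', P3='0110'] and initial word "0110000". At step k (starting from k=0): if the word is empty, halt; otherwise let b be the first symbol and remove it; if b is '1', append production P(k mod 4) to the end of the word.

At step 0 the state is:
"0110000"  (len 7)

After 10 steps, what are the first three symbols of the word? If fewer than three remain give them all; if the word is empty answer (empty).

0) "0110000"  (len 7)
1) "110000"  (len 6)
2) "100001001"  (len 9)
3) "000010011"  (len 9)
4) "00010011"  (len 8)
5) "0010011"  (len 7)
6) "010011"  (len 6)
7) "10011"  (len 5)
8) "00110110"  (len 8)
9) "0110110"  (len 7)
10) "110110"  (len 6)

110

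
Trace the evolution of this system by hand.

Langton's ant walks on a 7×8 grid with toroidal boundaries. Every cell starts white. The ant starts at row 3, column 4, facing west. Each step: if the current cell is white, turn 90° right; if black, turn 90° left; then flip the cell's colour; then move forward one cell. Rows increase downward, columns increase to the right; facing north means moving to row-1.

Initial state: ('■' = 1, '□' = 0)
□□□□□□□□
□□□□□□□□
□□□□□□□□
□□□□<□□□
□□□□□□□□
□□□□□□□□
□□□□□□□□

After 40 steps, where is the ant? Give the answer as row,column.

[0] □□□□□□□□
□□□□□□□□
□□□□□□□□
□□□□<□□□
□□□□□□□□
□□□□□□□□
□□□□□□□□
[1] □□□□□□□□
□□□□□□□□
□□□□^□□□
□□□□■□□□
□□□□□□□□
□□□□□□□□
□□□□□□□□
[2] □□□□□□□□
□□□□□□□□
□□□□■>□□
□□□□■□□□
□□□□□□□□
□□□□□□□□
□□□□□□□□
[3] □□□□□□□□
□□□□□□□□
□□□□■■□□
□□□□■v□□
□□□□□□□□
□□□□□□□□
□□□□□□□□
[4] □□□□□□□□
□□□□□□□□
□□□□■■□□
□□□□<■□□
□□□□□□□□
□□□□□□□□
□□□□□□□□
[5] □□□□□□□□
□□□□□□□□
□□□□■■□□
□□□□□■□□
□□□□v□□□
□□□□□□□□
□□□□□□□□
[6] □□□□□□□□
□□□□□□□□
□□□□■■□□
□□□□□■□□
□□□<■□□□
□□□□□□□□
□□□□□□□□
[7] □□□□□□□□
□□□□□□□□
□□□□■■□□
□□□^□■□□
□□□■■□□□
□□□□□□□□
□□□□□□□□
[8] □□□□□□□□
□□□□□□□□
□□□□■■□□
□□□■>■□□
□□□■■□□□
□□□□□□□□
□□□□□□□□
[9] □□□□□□□□
□□□□□□□□
□□□□■■□□
□□□■■■□□
□□□■v□□□
□□□□□□□□
□□□□□□□□
[10] □□□□□□□□
□□□□□□□□
□□□□■■□□
□□□■■■□□
□□□■□>□□
□□□□□□□□
□□□□□□□□
[11] □□□□□□□□
□□□□□□□□
□□□□■■□□
□□□■■■□□
□□□■□■□□
□□□□□v□□
□□□□□□□□
[12] □□□□□□□□
□□□□□□□□
□□□□■■□□
□□□■■■□□
□□□■□■□□
□□□□<■□□
□□□□□□□□
[13] □□□□□□□□
□□□□□□□□
□□□□■■□□
□□□■■■□□
□□□■^■□□
□□□□■■□□
□□□□□□□□
[14] □□□□□□□□
□□□□□□□□
□□□□■■□□
□□□■■■□□
□□□■■>□□
□□□□■■□□
□□□□□□□□
[15] □□□□□□□□
□□□□□□□□
□□□□■■□□
□□□■■^□□
□□□■■□□□
□□□□■■□□
□□□□□□□□
[16] □□□□□□□□
□□□□□□□□
□□□□■■□□
□□□■<□□□
□□□■■□□□
□□□□■■□□
□□□□□□□□
[17] □□□□□□□□
□□□□□□□□
□□□□■■□□
□□□■□□□□
□□□■v□□□
□□□□■■□□
□□□□□□□□
[18] □□□□□□□□
□□□□□□□□
□□□□■■□□
□□□■□□□□
□□□■□>□□
□□□□■■□□
□□□□□□□□
[19] □□□□□□□□
□□□□□□□□
□□□□■■□□
□□□■□□□□
□□□■□■□□
□□□□■v□□
□□□□□□□□
[20] □□□□□□□□
□□□□□□□□
□□□□■■□□
□□□■□□□□
□□□■□■□□
□□□□■□>□
□□□□□□□□
[21] □□□□□□□□
□□□□□□□□
□□□□■■□□
□□□■□□□□
□□□■□■□□
□□□□■□■□
□□□□□□v□
[22] □□□□□□□□
□□□□□□□□
□□□□■■□□
□□□■□□□□
□□□■□■□□
□□□□■□■□
□□□□□<■□
[23] □□□□□□□□
□□□□□□□□
□□□□■■□□
□□□■□□□□
□□□■□■□□
□□□□■^■□
□□□□□■■□
[24] □□□□□□□□
□□□□□□□□
□□□□■■□□
□□□■□□□□
□□□■□■□□
□□□□■■>□
□□□□□■■□
[25] □□□□□□□□
□□□□□□□□
□□□□■■□□
□□□■□□□□
□□□■□■^□
□□□□■■□□
□□□□□■■□
[26] □□□□□□□□
□□□□□□□□
□□□□■■□□
□□□■□□□□
□□□■□■■>
□□□□■■□□
□□□□□■■□
[27] □□□□□□□□
□□□□□□□□
□□□□■■□□
□□□■□□□□
□□□■□■■■
□□□□■■□v
□□□□□■■□
[28] □□□□□□□□
□□□□□□□□
□□□□■■□□
□□□■□□□□
□□□■□■■■
□□□□■■<■
□□□□□■■□
[29] □□□□□□□□
□□□□□□□□
□□□□■■□□
□□□■□□□□
□□□■□■^■
□□□□■■■■
□□□□□■■□
[30] □□□□□□□□
□□□□□□□□
□□□□■■□□
□□□■□□□□
□□□■□<□■
□□□□■■■■
□□□□□■■□
[31] □□□□□□□□
□□□□□□□□
□□□□■■□□
□□□■□□□□
□□□■□□□■
□□□□■v■■
□□□□□■■□
[32] □□□□□□□□
□□□□□□□□
□□□□■■□□
□□□■□□□□
□□□■□□□■
□□□□■□>■
□□□□□■■□
[33] □□□□□□□□
□□□□□□□□
□□□□■■□□
□□□■□□□□
□□□■□□^■
□□□□■□□■
□□□□□■■□
[34] □□□□□□□□
□□□□□□□□
□□□□■■□□
□□□■□□□□
□□□■□□■>
□□□□■□□■
□□□□□■■□
[35] □□□□□□□□
□□□□□□□□
□□□□■■□□
□□□■□□□^
□□□■□□■□
□□□□■□□■
□□□□□■■□
[36] □□□□□□□□
□□□□□□□□
□□□□■■□□
>□□■□□□■
□□□■□□■□
□□□□■□□■
□□□□□■■□
[37] □□□□□□□□
□□□□□□□□
□□□□■■□□
■□□■□□□■
v□□■□□■□
□□□□■□□■
□□□□□■■□
[38] □□□□□□□□
□□□□□□□□
□□□□■■□□
■□□■□□□■
■□□■□□■<
□□□□■□□■
□□□□□■■□
[39] □□□□□□□□
□□□□□□□□
□□□□■■□□
■□□■□□□^
■□□■□□■■
□□□□■□□■
□□□□□■■□
[40] □□□□□□□□
□□□□□□□□
□□□□■■□□
■□□■□□<□
■□□■□□■■
□□□□■□□■
□□□□□■■□

3,6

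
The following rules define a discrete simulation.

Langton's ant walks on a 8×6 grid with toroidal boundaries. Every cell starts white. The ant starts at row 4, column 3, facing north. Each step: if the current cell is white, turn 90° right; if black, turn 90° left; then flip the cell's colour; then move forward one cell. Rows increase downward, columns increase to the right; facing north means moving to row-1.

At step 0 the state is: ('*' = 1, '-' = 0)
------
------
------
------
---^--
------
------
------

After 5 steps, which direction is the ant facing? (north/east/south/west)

west

t=0: ------
------
------
------
---^--
------
------
------
t=1: ------
------
------
------
---*>-
------
------
------
t=2: ------
------
------
------
---**-
----v-
------
------
t=3: ------
------
------
------
---**-
---<*-
------
------
t=4: ------
------
------
------
---^*-
---**-
------
------
t=5: ------
------
------
------
--<-*-
---**-
------
------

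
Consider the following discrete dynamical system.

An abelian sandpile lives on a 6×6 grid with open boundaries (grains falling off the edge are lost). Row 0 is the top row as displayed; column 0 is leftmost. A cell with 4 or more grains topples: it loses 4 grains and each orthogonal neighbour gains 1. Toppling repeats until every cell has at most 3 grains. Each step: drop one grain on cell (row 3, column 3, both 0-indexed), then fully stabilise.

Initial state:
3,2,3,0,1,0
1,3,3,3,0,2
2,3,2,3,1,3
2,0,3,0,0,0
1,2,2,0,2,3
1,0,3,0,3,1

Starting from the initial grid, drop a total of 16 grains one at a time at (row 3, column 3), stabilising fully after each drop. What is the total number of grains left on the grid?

[0] 3,2,3,0,1,0
1,3,3,3,0,2
2,3,2,3,1,3
2,0,3,0,0,0
1,2,2,0,2,3
1,0,3,0,3,1
[1] 3,2,3,0,1,0
1,3,3,3,0,2
2,3,2,3,1,3
2,0,3,1,0,0
1,2,2,0,2,3
1,0,3,0,3,1
[2] 3,2,3,0,1,0
1,3,3,3,0,2
2,3,2,3,1,3
2,0,3,2,0,0
1,2,2,0,2,3
1,0,3,0,3,1
[3] 3,2,3,0,1,0
1,3,3,3,0,2
2,3,2,3,1,3
2,0,3,3,0,0
1,2,2,0,2,3
1,0,3,0,3,1
[4] 0,1,1,2,1,0
3,2,3,1,1,2
3,1,2,2,2,3
2,2,1,2,1,0
1,2,3,1,2,3
1,0,3,0,3,1
[5] 0,1,1,2,1,0
3,2,3,1,1,2
3,1,2,2,2,3
2,2,1,3,1,0
1,2,3,1,2,3
1,0,3,0,3,1
[6] 0,1,1,2,1,0
3,2,3,1,1,2
3,1,2,3,2,3
2,2,2,0,2,0
1,2,3,2,2,3
1,0,3,0,3,1
[7] 0,1,1,2,1,0
3,2,3,1,1,2
3,1,2,3,2,3
2,2,2,1,2,0
1,2,3,2,2,3
1,0,3,0,3,1
[8] 0,1,1,2,1,0
3,2,3,1,1,2
3,1,2,3,2,3
2,2,2,2,2,0
1,2,3,2,2,3
1,0,3,0,3,1
[9] 0,1,1,2,1,0
3,2,3,1,1,2
3,1,2,3,2,3
2,2,2,3,2,0
1,2,3,2,2,3
1,0,3,0,3,1
[10] 0,1,1,2,1,0
3,2,3,2,1,2
3,1,3,0,3,3
2,2,3,1,3,0
1,2,3,3,2,3
1,0,3,0,3,1
[11] 0,1,1,2,1,0
3,2,3,2,1,2
3,1,3,0,3,3
2,2,3,2,3,0
1,2,3,3,2,3
1,0,3,0,3,1
[12] 0,1,1,2,1,0
3,2,3,2,1,2
3,1,3,0,3,3
2,2,3,3,3,0
1,2,3,3,2,3
1,0,3,0,3,1
[13] 0,1,2,2,1,0
3,3,0,3,2,3
3,2,1,3,1,0
2,3,2,3,2,3
1,3,2,2,2,0
1,1,0,3,0,3
[14] 0,1,2,3,1,0
3,3,1,0,3,3
3,2,2,1,2,0
2,3,3,1,3,3
1,3,2,3,2,0
1,1,0,3,0,3
[15] 0,1,2,3,1,0
3,3,1,0,3,3
3,2,2,1,2,0
2,3,3,2,3,3
1,3,2,3,2,0
1,1,0,3,0,3
[16] 0,1,2,3,1,0
3,3,1,0,3,3
3,2,2,1,2,0
2,3,3,3,3,3
1,3,2,3,2,0
1,1,0,3,0,3

66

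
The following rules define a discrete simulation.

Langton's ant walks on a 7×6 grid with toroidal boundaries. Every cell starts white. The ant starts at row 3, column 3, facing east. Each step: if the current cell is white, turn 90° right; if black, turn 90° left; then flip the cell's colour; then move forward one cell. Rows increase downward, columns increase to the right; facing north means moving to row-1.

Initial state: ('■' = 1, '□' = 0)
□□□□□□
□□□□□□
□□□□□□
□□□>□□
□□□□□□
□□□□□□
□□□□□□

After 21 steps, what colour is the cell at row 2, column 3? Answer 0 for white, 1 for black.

0

0) □□□□□□
□□□□□□
□□□□□□
□□□>□□
□□□□□□
□□□□□□
□□□□□□
1) □□□□□□
□□□□□□
□□□□□□
□□□■□□
□□□v□□
□□□□□□
□□□□□□
2) □□□□□□
□□□□□□
□□□□□□
□□□■□□
□□<■□□
□□□□□□
□□□□□□
3) □□□□□□
□□□□□□
□□□□□□
□□^■□□
□□■■□□
□□□□□□
□□□□□□
4) □□□□□□
□□□□□□
□□□□□□
□□■>□□
□□■■□□
□□□□□□
□□□□□□
5) □□□□□□
□□□□□□
□□□^□□
□□■□□□
□□■■□□
□□□□□□
□□□□□□
6) □□□□□□
□□□□□□
□□□■>□
□□■□□□
□□■■□□
□□□□□□
□□□□□□
7) □□□□□□
□□□□□□
□□□■■□
□□■□v□
□□■■□□
□□□□□□
□□□□□□
8) □□□□□□
□□□□□□
□□□■■□
□□■<■□
□□■■□□
□□□□□□
□□□□□□
9) □□□□□□
□□□□□□
□□□^■□
□□■■■□
□□■■□□
□□□□□□
□□□□□□
10) □□□□□□
□□□□□□
□□<□■□
□□■■■□
□□■■□□
□□□□□□
□□□□□□
11) □□□□□□
□□^□□□
□□■□■□
□□■■■□
□□■■□□
□□□□□□
□□□□□□
12) □□□□□□
□□■>□□
□□■□■□
□□■■■□
□□■■□□
□□□□□□
□□□□□□
13) □□□□□□
□□■■□□
□□■v■□
□□■■■□
□□■■□□
□□□□□□
□□□□□□
14) □□□□□□
□□■■□□
□□<■■□
□□■■■□
□□■■□□
□□□□□□
□□□□□□
15) □□□□□□
□□■■□□
□□□■■□
□□v■■□
□□■■□□
□□□□□□
□□□□□□
16) □□□□□□
□□■■□□
□□□■■□
□□□>■□
□□■■□□
□□□□□□
□□□□□□
17) □□□□□□
□□■■□□
□□□^■□
□□□□■□
□□■■□□
□□□□□□
□□□□□□
18) □□□□□□
□□■■□□
□□<□■□
□□□□■□
□□■■□□
□□□□□□
□□□□□□
19) □□□□□□
□□^■□□
□□■□■□
□□□□■□
□□■■□□
□□□□□□
□□□□□□
20) □□□□□□
□<□■□□
□□■□■□
□□□□■□
□□■■□□
□□□□□□
□□□□□□
21) □^□□□□
□■□■□□
□□■□■□
□□□□■□
□□■■□□
□□□□□□
□□□□□□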